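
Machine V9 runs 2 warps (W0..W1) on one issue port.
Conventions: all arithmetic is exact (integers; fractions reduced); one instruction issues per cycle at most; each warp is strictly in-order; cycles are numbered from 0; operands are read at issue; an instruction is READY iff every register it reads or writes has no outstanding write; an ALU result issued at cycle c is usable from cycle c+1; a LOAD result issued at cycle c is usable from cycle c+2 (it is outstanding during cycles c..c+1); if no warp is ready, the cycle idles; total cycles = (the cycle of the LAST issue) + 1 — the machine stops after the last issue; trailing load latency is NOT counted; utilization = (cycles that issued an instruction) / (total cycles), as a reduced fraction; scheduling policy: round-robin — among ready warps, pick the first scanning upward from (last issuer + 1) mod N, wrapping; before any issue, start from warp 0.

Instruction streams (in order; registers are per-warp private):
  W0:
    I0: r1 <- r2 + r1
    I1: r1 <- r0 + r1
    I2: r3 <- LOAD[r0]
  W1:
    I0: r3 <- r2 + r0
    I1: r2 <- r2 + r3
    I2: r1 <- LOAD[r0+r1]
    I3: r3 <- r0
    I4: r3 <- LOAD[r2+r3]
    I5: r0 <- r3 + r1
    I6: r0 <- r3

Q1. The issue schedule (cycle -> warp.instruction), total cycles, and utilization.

cycle 0: W0.I0
cycle 1: W1.I0
cycle 2: W0.I1
cycle 3: W1.I1
cycle 4: W0.I2
cycle 5: W1.I2
cycle 6: W1.I3
cycle 7: W1.I4
cycle 8: idle
cycle 9: W1.I5
cycle 10: W1.I6

Answer: 11 cycles, utilization 10/11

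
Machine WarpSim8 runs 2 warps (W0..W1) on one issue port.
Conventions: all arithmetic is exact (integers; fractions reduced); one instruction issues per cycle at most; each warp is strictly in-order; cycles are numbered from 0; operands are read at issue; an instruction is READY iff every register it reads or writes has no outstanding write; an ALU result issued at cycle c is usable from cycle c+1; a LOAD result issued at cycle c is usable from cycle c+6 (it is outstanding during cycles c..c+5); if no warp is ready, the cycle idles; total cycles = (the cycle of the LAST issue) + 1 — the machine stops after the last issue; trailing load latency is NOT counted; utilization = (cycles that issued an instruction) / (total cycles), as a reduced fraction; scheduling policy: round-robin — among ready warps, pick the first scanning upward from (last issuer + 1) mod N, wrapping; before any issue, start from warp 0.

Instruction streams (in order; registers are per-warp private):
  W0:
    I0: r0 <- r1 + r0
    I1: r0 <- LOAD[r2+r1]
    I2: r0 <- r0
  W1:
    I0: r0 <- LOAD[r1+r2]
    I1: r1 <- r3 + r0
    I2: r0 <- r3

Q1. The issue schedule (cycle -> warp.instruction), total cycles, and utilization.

cycle 0: W0.I0
cycle 1: W1.I0
cycle 2: W0.I1
cycle 3: idle
cycle 4: idle
cycle 5: idle
cycle 6: idle
cycle 7: W1.I1
cycle 8: W0.I2
cycle 9: W1.I2

Answer: 10 cycles, utilization 3/5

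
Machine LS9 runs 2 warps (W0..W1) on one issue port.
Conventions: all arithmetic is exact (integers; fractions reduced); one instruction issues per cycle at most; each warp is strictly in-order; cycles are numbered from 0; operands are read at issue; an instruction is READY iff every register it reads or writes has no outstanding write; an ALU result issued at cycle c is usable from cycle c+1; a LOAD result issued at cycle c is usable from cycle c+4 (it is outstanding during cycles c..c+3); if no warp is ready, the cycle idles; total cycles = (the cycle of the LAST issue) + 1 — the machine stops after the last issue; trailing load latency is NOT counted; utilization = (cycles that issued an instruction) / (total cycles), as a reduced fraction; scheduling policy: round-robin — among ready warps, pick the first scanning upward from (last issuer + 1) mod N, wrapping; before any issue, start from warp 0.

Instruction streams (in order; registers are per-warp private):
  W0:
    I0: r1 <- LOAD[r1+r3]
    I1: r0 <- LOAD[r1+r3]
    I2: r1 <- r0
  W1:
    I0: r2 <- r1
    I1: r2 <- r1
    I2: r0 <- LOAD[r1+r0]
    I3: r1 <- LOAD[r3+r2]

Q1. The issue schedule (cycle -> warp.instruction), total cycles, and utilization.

cycle 0: W0.I0
cycle 1: W1.I0
cycle 2: W1.I1
cycle 3: W1.I2
cycle 4: W0.I1
cycle 5: W1.I3
cycle 6: idle
cycle 7: idle
cycle 8: W0.I2

Answer: 9 cycles, utilization 7/9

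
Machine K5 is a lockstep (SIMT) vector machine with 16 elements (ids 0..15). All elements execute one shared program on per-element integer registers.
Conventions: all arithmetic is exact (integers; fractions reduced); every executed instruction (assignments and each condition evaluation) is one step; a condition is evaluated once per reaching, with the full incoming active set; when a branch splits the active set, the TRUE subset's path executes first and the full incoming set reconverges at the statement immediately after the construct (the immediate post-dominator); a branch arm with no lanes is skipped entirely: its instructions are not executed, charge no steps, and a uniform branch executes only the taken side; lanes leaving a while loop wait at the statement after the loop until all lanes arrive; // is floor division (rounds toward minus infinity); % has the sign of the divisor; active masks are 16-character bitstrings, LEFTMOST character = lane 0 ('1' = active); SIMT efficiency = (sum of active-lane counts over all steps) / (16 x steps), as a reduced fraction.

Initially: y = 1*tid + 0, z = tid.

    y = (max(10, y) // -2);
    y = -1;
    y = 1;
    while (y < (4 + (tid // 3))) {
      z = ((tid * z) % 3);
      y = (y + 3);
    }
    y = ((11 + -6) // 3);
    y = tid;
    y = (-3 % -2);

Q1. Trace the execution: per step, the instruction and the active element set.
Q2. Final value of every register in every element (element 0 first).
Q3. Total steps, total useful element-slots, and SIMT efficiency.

step 0: y <- (max(10, y) // -2)      1111111111111111
step 1: y <- -1                      1111111111111111
step 2: y <- 1                       1111111111111111
step 3: eval (y < (4 + (tid // 3)))  1111111111111111
step 4: z <- ((tid * z) % 3)         1111111111111111
step 5: y <- (y + 3)                 1111111111111111
step 6: eval (y < (4 + (tid // 3)))  1111111111111111
step 7: z <- ((tid * z) % 3)         0001111111111111
step 8: y <- (y + 3)                 0001111111111111
step 9: eval (y < (4 + (tid // 3)))  0001111111111111
step 10: z <- ((tid * z) % 3)         0000000000001111
step 11: y <- (y + 3)                 0000000000001111
step 12: eval (y < (4 + (tid // 3)))  0000000000001111
step 13: y <- ((11 + -6) // 3)        1111111111111111
step 14: y <- tid                     1111111111111111
step 15: y <- (-3 % -2)               1111111111111111

Answer: 16 steps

y: -1,-1,-1,-1,-1,-1,-1,-1,-1,-1,-1,-1,-1,-1,-1,-1
z: 0,1,1,0,1,2,0,1,2,0,1,2,0,1,1,0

steps = 16; useful = 211; efficiency = 211/256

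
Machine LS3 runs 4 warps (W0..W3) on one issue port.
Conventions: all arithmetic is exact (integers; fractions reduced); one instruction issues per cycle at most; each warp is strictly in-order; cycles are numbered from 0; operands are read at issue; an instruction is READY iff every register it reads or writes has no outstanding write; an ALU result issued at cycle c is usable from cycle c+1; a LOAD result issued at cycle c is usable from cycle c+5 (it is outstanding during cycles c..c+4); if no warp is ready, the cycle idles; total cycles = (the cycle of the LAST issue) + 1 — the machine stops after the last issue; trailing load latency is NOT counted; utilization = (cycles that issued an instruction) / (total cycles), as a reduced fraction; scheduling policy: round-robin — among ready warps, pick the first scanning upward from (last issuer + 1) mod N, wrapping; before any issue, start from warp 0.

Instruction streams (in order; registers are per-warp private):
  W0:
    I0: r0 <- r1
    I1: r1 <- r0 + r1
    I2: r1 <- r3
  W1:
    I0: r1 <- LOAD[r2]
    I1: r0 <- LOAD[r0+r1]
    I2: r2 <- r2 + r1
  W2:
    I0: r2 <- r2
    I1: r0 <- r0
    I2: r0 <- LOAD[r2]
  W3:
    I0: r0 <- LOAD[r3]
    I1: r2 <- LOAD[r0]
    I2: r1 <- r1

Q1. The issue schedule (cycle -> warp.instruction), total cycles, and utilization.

cycle 0: W0.I0
cycle 1: W1.I0
cycle 2: W2.I0
cycle 3: W3.I0
cycle 4: W0.I1
cycle 5: W2.I1
cycle 6: W0.I2
cycle 7: W1.I1
cycle 8: W2.I2
cycle 9: W3.I1
cycle 10: W1.I2
cycle 11: W3.I2

Answer: 12 cycles, utilization 1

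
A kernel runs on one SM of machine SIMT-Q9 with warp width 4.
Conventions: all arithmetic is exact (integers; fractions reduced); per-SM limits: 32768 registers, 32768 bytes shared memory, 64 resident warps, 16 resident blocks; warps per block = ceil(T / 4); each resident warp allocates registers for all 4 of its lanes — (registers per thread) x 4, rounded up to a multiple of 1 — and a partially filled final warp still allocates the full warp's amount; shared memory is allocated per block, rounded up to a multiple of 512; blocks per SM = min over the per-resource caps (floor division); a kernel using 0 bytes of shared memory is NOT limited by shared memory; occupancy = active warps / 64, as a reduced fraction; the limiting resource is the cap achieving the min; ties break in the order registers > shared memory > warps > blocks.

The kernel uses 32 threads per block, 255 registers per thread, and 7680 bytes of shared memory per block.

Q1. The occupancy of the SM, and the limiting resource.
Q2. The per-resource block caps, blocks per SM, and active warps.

Answer: occupancy 1/2, limited by registers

registers: 4 blocks
shared memory: 4 blocks
warps: 8 blocks
blocks: 16 blocks

Answer: 4 blocks, 32 active warps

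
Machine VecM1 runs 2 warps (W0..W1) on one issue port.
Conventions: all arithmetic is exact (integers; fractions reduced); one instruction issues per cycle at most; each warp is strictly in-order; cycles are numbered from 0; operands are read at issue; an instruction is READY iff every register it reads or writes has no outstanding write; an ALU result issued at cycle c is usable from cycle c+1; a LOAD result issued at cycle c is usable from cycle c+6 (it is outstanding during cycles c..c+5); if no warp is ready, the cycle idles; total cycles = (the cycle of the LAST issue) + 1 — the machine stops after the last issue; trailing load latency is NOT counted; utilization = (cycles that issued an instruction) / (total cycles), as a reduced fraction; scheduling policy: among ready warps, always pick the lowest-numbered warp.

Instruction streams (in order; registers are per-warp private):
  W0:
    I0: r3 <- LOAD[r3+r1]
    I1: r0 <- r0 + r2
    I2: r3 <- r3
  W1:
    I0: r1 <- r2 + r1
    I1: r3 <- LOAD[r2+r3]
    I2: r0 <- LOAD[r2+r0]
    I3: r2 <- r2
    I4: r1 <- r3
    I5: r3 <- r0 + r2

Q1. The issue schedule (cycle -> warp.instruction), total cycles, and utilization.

cycle 0: W0.I0
cycle 1: W0.I1
cycle 2: W1.I0
cycle 3: W1.I1
cycle 4: W1.I2
cycle 5: W1.I3
cycle 6: W0.I2
cycle 7: idle
cycle 8: idle
cycle 9: W1.I4
cycle 10: W1.I5

Answer: 11 cycles, utilization 9/11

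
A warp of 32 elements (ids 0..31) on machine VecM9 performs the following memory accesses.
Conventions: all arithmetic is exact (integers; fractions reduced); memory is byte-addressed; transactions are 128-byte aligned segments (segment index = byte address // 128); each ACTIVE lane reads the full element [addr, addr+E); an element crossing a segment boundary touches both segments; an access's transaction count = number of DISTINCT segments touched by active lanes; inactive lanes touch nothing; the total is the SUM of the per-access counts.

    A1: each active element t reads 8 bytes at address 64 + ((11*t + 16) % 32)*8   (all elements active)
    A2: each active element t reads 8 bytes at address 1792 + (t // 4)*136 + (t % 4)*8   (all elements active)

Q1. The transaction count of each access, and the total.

A1: 3 transactions
A2: 8 transactions

Answer: 3,8; total 11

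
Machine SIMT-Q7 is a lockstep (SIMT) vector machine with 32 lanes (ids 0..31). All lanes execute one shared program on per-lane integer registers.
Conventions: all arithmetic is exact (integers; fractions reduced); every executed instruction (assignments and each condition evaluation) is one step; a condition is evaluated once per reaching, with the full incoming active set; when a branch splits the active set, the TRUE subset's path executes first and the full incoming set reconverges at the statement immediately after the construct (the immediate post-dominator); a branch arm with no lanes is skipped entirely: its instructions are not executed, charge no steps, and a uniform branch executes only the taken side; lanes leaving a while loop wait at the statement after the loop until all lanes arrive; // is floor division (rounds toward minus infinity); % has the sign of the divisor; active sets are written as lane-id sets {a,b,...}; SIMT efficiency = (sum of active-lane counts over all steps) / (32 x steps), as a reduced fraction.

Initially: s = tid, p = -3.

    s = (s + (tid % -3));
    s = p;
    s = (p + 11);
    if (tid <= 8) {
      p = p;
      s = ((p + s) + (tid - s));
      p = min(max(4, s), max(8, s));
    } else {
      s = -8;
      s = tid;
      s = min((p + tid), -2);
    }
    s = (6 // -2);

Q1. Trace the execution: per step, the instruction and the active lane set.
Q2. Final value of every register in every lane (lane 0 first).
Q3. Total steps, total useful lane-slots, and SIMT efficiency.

step 0: s <- (s + (tid % -3))        {0,1,2,3,4,5,6,7,8,9,10,11,12,13,14,15,16,17,18,19,20,21,22,23,24,25,26,27,28,29,30,31}
step 1: s <- p                       {0,1,2,3,4,5,6,7,8,9,10,11,12,13,14,15,16,17,18,19,20,21,22,23,24,25,26,27,28,29,30,31}
step 2: s <- (p + 11)                {0,1,2,3,4,5,6,7,8,9,10,11,12,13,14,15,16,17,18,19,20,21,22,23,24,25,26,27,28,29,30,31}
step 3: eval (tid <= 8)              {0,1,2,3,4,5,6,7,8,9,10,11,12,13,14,15,16,17,18,19,20,21,22,23,24,25,26,27,28,29,30,31}
step 4: p <- p                       {0,1,2,3,4,5,6,7,8}
step 5: s <- ((p + s) + (tid - s))   {0,1,2,3,4,5,6,7,8}
step 6: p <- min(max(4, s), max(8, s)) {0,1,2,3,4,5,6,7,8}
step 7: s <- -8                      {9,10,11,12,13,14,15,16,17,18,19,20,21,22,23,24,25,26,27,28,29,30,31}
step 8: s <- tid                     {9,10,11,12,13,14,15,16,17,18,19,20,21,22,23,24,25,26,27,28,29,30,31}
step 9: s <- min((p + tid), -2)      {9,10,11,12,13,14,15,16,17,18,19,20,21,22,23,24,25,26,27,28,29,30,31}
step 10: s <- (6 // -2)               {0,1,2,3,4,5,6,7,8,9,10,11,12,13,14,15,16,17,18,19,20,21,22,23,24,25,26,27,28,29,30,31}

Answer: 11 steps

s: -3,-3,-3,-3,-3,-3,-3,-3,-3,-3,-3,-3,-3,-3,-3,-3,-3,-3,-3,-3,-3,-3,-3,-3,-3,-3,-3,-3,-3,-3,-3,-3
p: 4,4,4,4,4,4,4,4,5,-3,-3,-3,-3,-3,-3,-3,-3,-3,-3,-3,-3,-3,-3,-3,-3,-3,-3,-3,-3,-3,-3,-3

steps = 11; useful = 256; efficiency = 256/352 = 8/11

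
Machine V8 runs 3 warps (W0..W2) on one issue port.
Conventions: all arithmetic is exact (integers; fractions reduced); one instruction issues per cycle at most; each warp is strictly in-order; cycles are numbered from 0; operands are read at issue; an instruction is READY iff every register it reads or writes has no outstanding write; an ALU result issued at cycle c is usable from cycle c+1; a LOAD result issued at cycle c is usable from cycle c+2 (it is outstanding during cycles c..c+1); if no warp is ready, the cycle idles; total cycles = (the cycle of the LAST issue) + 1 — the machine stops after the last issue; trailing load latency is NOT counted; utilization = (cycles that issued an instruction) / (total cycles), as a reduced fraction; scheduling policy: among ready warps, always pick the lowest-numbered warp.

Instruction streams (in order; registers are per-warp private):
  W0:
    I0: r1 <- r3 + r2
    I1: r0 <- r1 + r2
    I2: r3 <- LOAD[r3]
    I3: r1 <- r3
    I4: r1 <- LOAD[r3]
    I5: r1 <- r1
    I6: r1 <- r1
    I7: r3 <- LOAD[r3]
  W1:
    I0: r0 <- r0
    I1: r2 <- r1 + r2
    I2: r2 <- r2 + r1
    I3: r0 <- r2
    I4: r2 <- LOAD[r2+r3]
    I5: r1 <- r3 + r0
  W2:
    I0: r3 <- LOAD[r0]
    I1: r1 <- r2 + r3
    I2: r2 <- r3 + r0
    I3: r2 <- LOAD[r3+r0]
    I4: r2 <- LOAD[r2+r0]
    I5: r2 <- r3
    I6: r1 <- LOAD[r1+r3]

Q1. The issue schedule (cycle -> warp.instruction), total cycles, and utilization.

cycle 0: W0.I0
cycle 1: W0.I1
cycle 2: W0.I2
cycle 3: W1.I0
cycle 4: W0.I3
cycle 5: W0.I4
cycle 6: W1.I1
cycle 7: W0.I5
cycle 8: W0.I6
cycle 9: W0.I7
cycle 10: W1.I2
cycle 11: W1.I3
cycle 12: W1.I4
cycle 13: W1.I5
cycle 14: W2.I0
cycle 15: idle
cycle 16: W2.I1
cycle 17: W2.I2
cycle 18: W2.I3
cycle 19: idle
cycle 20: W2.I4
cycle 21: idle
cycle 22: W2.I5
cycle 23: W2.I6

Answer: 24 cycles, utilization 7/8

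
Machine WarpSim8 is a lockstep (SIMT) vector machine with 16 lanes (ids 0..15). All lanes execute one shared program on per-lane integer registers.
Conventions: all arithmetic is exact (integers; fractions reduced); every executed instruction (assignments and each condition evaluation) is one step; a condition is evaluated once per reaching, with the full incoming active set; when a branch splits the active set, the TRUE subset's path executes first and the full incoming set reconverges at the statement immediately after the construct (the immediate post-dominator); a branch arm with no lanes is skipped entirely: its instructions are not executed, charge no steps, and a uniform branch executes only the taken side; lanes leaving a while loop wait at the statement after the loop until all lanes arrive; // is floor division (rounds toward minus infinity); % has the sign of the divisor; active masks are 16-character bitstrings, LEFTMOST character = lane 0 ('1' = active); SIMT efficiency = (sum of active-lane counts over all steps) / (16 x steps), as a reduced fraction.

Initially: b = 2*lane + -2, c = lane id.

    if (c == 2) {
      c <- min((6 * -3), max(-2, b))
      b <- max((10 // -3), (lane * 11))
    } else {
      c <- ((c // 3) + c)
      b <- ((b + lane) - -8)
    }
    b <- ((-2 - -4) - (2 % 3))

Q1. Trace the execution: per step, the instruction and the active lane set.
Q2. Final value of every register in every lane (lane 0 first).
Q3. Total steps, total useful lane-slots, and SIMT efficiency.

step 0: eval (c == 2)                1111111111111111
step 1: c <- min((6 * -3), max(-2, b)) 0010000000000000
step 2: b <- max((10 // -3), (lane * 11)) 0010000000000000
step 3: c <- ((c // 3) + c)          1101111111111111
step 4: b <- ((b + lane) - -8)       1101111111111111
step 5: b <- ((-2 - -4) - (2 % 3))   1111111111111111

Answer: 6 steps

b: 0,0,0,0,0,0,0,0,0,0,0,0,0,0,0,0
c: 0,1,-18,4,5,6,8,9,10,12,13,14,16,17,18,20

steps = 6; useful = 64; efficiency = 64/96 = 2/3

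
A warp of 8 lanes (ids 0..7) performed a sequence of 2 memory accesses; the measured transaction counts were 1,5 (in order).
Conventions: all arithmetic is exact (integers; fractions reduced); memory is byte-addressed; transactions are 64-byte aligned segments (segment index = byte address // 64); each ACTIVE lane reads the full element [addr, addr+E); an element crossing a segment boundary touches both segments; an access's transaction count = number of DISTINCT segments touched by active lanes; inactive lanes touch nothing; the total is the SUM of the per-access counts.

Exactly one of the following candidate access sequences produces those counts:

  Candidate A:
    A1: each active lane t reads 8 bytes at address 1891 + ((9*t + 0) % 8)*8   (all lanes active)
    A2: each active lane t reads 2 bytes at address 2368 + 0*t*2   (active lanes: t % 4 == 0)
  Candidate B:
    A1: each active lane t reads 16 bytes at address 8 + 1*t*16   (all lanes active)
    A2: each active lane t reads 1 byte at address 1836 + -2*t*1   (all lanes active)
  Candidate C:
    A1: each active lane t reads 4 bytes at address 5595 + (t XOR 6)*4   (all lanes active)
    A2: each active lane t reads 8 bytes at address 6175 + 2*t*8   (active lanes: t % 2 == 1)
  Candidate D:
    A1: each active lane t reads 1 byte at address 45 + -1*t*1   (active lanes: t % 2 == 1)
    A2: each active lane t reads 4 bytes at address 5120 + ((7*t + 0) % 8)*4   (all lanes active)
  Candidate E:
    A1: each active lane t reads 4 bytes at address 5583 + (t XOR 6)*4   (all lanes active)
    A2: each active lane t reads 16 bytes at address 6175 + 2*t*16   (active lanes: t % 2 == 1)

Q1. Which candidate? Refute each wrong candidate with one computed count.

A: A1 gives 2 transactions, not 1
B: A1 gives 3 transactions, not 1
C: A2 gives 3 transactions, not 5
D: A2 gives 1 transaction, not 5
E: all counts match (1,5)

Answer: E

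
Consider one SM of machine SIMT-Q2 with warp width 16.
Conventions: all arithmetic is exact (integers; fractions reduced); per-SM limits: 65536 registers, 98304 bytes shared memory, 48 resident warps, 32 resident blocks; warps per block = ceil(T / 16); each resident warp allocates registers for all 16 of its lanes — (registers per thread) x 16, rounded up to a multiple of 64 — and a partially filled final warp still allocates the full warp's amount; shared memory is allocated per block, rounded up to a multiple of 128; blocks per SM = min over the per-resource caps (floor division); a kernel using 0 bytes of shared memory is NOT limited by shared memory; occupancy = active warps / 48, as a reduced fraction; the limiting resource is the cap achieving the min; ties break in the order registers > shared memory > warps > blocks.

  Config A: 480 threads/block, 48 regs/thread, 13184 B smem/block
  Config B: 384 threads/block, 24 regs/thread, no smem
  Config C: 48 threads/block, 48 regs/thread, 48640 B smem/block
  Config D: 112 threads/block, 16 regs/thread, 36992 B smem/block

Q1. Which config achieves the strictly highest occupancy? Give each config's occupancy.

occupancies: A 5/8, B 1, C 1/8, D 7/24

Answer: B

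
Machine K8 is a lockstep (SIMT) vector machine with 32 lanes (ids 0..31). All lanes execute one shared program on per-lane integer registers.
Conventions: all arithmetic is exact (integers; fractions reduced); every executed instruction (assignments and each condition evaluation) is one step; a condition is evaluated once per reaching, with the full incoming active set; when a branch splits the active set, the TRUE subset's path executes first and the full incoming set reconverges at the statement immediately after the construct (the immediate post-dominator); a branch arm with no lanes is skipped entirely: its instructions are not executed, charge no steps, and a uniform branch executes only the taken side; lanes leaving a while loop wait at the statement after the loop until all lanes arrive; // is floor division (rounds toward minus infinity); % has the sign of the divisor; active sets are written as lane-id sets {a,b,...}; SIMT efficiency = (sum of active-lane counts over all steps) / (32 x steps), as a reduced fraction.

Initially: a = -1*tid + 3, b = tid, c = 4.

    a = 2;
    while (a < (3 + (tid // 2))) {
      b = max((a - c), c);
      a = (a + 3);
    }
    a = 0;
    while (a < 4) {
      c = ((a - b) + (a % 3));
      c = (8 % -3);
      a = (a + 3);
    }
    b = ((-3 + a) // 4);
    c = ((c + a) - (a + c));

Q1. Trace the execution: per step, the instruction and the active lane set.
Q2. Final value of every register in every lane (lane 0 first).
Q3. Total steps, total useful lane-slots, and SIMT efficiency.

step 0: a <- 2                       {0,1,2,3,4,5,6,7,8,9,10,11,12,13,14,15,16,17,18,19,20,21,22,23,24,25,26,27,28,29,30,31}
step 1: eval (a < (3 + (tid // 2)))  {0,1,2,3,4,5,6,7,8,9,10,11,12,13,14,15,16,17,18,19,20,21,22,23,24,25,26,27,28,29,30,31}
step 2: b <- max((a - c), c)         {0,1,2,3,4,5,6,7,8,9,10,11,12,13,14,15,16,17,18,19,20,21,22,23,24,25,26,27,28,29,30,31}
step 3: a <- (a + 3)                 {0,1,2,3,4,5,6,7,8,9,10,11,12,13,14,15,16,17,18,19,20,21,22,23,24,25,26,27,28,29,30,31}
step 4: eval (a < (3 + (tid // 2)))  {0,1,2,3,4,5,6,7,8,9,10,11,12,13,14,15,16,17,18,19,20,21,22,23,24,25,26,27,28,29,30,31}
step 5: b <- max((a - c), c)         {6,7,8,9,10,11,12,13,14,15,16,17,18,19,20,21,22,23,24,25,26,27,28,29,30,31}
step 6: a <- (a + 3)                 {6,7,8,9,10,11,12,13,14,15,16,17,18,19,20,21,22,23,24,25,26,27,28,29,30,31}
step 7: eval (a < (3 + (tid // 2)))  {6,7,8,9,10,11,12,13,14,15,16,17,18,19,20,21,22,23,24,25,26,27,28,29,30,31}
step 8: b <- max((a - c), c)         {12,13,14,15,16,17,18,19,20,21,22,23,24,25,26,27,28,29,30,31}
step 9: a <- (a + 3)                 {12,13,14,15,16,17,18,19,20,21,22,23,24,25,26,27,28,29,30,31}
step 10: eval (a < (3 + (tid // 2)))  {12,13,14,15,16,17,18,19,20,21,22,23,24,25,26,27,28,29,30,31}
step 11: b <- max((a - c), c)         {18,19,20,21,22,23,24,25,26,27,28,29,30,31}
step 12: a <- (a + 3)                 {18,19,20,21,22,23,24,25,26,27,28,29,30,31}
step 13: eval (a < (3 + (tid // 2)))  {18,19,20,21,22,23,24,25,26,27,28,29,30,31}
step 14: b <- max((a - c), c)         {24,25,26,27,28,29,30,31}
step 15: a <- (a + 3)                 {24,25,26,27,28,29,30,31}
step 16: eval (a < (3 + (tid // 2)))  {24,25,26,27,28,29,30,31}
step 17: b <- max((a - c), c)         {30,31}
step 18: a <- (a + 3)                 {30,31}
step 19: eval (a < (3 + (tid // 2)))  {30,31}
step 20: a <- 0                       {0,1,2,3,4,5,6,7,8,9,10,11,12,13,14,15,16,17,18,19,20,21,22,23,24,25,26,27,28,29,30,31}
step 21: eval (a < 4)                 {0,1,2,3,4,5,6,7,8,9,10,11,12,13,14,15,16,17,18,19,20,21,22,23,24,25,26,27,28,29,30,31}
step 22: c <- ((a - b) + (a % 3))     {0,1,2,3,4,5,6,7,8,9,10,11,12,13,14,15,16,17,18,19,20,21,22,23,24,25,26,27,28,29,30,31}
step 23: c <- (8 % -3)                {0,1,2,3,4,5,6,7,8,9,10,11,12,13,14,15,16,17,18,19,20,21,22,23,24,25,26,27,28,29,30,31}
step 24: a <- (a + 3)                 {0,1,2,3,4,5,6,7,8,9,10,11,12,13,14,15,16,17,18,19,20,21,22,23,24,25,26,27,28,29,30,31}
step 25: eval (a < 4)                 {0,1,2,3,4,5,6,7,8,9,10,11,12,13,14,15,16,17,18,19,20,21,22,23,24,25,26,27,28,29,30,31}
step 26: c <- ((a - b) + (a % 3))     {0,1,2,3,4,5,6,7,8,9,10,11,12,13,14,15,16,17,18,19,20,21,22,23,24,25,26,27,28,29,30,31}
step 27: c <- (8 % -3)                {0,1,2,3,4,5,6,7,8,9,10,11,12,13,14,15,16,17,18,19,20,21,22,23,24,25,26,27,28,29,30,31}
step 28: a <- (a + 3)                 {0,1,2,3,4,5,6,7,8,9,10,11,12,13,14,15,16,17,18,19,20,21,22,23,24,25,26,27,28,29,30,31}
step 29: eval (a < 4)                 {0,1,2,3,4,5,6,7,8,9,10,11,12,13,14,15,16,17,18,19,20,21,22,23,24,25,26,27,28,29,30,31}
step 30: b <- ((-3 + a) // 4)         {0,1,2,3,4,5,6,7,8,9,10,11,12,13,14,15,16,17,18,19,20,21,22,23,24,25,26,27,28,29,30,31}
step 31: c <- ((c + a) - (a + c))     {0,1,2,3,4,5,6,7,8,9,10,11,12,13,14,15,16,17,18,19,20,21,22,23,24,25,26,27,28,29,30,31}

Answer: 32 steps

a: 6,6,6,6,6,6,6,6,6,6,6,6,6,6,6,6,6,6,6,6,6,6,6,6,6,6,6,6,6,6,6,6
b: 0,0,0,0,0,0,0,0,0,0,0,0,0,0,0,0,0,0,0,0,0,0,0,0,0,0,0,0,0,0,0,0
c: 0,0,0,0,0,0,0,0,0,0,0,0,0,0,0,0,0,0,0,0,0,0,0,0,0,0,0,0,0,0,0,0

steps = 32; useful = 754; efficiency = 754/1024 = 377/512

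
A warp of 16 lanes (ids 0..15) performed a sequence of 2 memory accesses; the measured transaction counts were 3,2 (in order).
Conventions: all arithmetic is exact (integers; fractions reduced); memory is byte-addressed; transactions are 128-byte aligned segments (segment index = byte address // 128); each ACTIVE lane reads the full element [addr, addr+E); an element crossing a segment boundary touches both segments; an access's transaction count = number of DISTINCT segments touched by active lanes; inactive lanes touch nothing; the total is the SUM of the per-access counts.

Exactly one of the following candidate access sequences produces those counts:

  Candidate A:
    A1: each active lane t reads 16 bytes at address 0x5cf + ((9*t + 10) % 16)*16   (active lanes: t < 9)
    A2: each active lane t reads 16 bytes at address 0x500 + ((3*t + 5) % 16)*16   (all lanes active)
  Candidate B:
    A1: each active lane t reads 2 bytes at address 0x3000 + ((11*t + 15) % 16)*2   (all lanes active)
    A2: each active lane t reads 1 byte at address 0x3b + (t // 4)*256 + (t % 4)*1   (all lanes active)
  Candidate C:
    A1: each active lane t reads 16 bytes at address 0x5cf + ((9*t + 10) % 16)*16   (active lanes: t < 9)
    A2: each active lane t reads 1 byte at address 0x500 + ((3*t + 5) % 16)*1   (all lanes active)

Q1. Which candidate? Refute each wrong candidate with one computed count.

B: A1 gives 1 transaction, not 3
C: A2 gives 1 transaction, not 2
A: all counts match (3,2)

Answer: A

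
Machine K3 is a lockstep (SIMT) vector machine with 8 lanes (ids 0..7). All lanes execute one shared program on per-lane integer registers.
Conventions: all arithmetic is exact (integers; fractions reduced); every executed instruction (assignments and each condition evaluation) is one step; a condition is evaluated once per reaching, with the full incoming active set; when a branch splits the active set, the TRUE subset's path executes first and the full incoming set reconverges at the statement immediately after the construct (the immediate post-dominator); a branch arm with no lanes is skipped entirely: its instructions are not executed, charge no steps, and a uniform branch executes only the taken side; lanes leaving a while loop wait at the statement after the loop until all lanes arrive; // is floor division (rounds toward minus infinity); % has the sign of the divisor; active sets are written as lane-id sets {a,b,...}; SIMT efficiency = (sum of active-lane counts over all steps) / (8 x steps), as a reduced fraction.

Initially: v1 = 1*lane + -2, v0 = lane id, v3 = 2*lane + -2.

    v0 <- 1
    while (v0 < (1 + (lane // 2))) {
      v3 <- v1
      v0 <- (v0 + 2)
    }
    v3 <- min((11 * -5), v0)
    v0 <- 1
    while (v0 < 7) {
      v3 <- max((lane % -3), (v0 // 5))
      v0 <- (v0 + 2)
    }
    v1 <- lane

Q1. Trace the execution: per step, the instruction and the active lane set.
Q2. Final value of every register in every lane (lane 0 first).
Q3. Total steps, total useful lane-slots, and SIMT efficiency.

step 0: v0 <- 1                      {0,1,2,3,4,5,6,7}
step 1: eval (v0 < (1 + (lane // 2))) {0,1,2,3,4,5,6,7}
step 2: v3 <- v1                     {2,3,4,5,6,7}
step 3: v0 <- (v0 + 2)               {2,3,4,5,6,7}
step 4: eval (v0 < (1 + (lane // 2))) {2,3,4,5,6,7}
step 5: v3 <- v1                     {6,7}
step 6: v0 <- (v0 + 2)               {6,7}
step 7: eval (v0 < (1 + (lane // 2))) {6,7}
step 8: v3 <- min((11 * -5), v0)     {0,1,2,3,4,5,6,7}
step 9: v0 <- 1                      {0,1,2,3,4,5,6,7}
step 10: eval (v0 < 7)                {0,1,2,3,4,5,6,7}
step 11: v3 <- max((lane % -3), (v0 // 5)) {0,1,2,3,4,5,6,7}
step 12: v0 <- (v0 + 2)               {0,1,2,3,4,5,6,7}
step 13: eval (v0 < 7)                {0,1,2,3,4,5,6,7}
step 14: v3 <- max((lane % -3), (v0 // 5)) {0,1,2,3,4,5,6,7}
step 15: v0 <- (v0 + 2)               {0,1,2,3,4,5,6,7}
step 16: eval (v0 < 7)                {0,1,2,3,4,5,6,7}
step 17: v3 <- max((lane % -3), (v0 // 5)) {0,1,2,3,4,5,6,7}
step 18: v0 <- (v0 + 2)               {0,1,2,3,4,5,6,7}
step 19: eval (v0 < 7)                {0,1,2,3,4,5,6,7}
step 20: v1 <- lane                   {0,1,2,3,4,5,6,7}

Answer: 21 steps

v1: 0,1,2,3,4,5,6,7
v0: 7,7,7,7,7,7,7,7
v3: 1,1,1,1,1,1,1,1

steps = 21; useful = 144; efficiency = 144/168 = 6/7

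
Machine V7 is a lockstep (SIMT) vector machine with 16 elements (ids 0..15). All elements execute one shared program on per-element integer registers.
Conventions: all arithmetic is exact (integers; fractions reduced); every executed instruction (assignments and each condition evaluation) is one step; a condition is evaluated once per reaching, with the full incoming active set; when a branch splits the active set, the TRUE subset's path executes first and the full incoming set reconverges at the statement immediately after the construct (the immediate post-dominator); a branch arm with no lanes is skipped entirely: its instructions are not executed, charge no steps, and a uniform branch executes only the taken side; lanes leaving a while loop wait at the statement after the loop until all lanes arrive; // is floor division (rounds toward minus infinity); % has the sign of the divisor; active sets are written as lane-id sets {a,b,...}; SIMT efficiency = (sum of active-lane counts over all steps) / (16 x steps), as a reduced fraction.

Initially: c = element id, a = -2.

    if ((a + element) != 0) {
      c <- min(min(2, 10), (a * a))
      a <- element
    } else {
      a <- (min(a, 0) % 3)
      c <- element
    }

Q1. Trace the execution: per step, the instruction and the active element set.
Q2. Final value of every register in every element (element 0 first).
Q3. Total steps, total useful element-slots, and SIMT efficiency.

step 0: eval ((a + element) != 0)    {0,1,2,3,4,5,6,7,8,9,10,11,12,13,14,15}
step 1: c <- min(min(2, 10), (a * a)) {0,1,3,4,5,6,7,8,9,10,11,12,13,14,15}
step 2: a <- element                 {0,1,3,4,5,6,7,8,9,10,11,12,13,14,15}
step 3: a <- (min(a, 0) % 3)         {2}
step 4: c <- element                 {2}

Answer: 5 steps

c: 2,2,2,2,2,2,2,2,2,2,2,2,2,2,2,2
a: 0,1,1,3,4,5,6,7,8,9,10,11,12,13,14,15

steps = 5; useful = 48; efficiency = 48/80 = 3/5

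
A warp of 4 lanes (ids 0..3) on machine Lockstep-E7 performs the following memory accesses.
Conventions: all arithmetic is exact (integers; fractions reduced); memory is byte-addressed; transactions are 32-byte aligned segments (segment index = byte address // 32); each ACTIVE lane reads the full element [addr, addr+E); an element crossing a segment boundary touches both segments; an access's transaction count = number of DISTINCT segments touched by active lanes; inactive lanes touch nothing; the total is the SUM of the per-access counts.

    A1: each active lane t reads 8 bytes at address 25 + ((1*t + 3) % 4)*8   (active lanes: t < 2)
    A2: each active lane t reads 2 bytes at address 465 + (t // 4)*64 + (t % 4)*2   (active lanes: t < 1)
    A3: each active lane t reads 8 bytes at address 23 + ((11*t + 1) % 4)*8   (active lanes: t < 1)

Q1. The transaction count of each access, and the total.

A1: 2 transactions
A2: 1 transaction
A3: 2 transactions

Answer: 2,1,2; total 5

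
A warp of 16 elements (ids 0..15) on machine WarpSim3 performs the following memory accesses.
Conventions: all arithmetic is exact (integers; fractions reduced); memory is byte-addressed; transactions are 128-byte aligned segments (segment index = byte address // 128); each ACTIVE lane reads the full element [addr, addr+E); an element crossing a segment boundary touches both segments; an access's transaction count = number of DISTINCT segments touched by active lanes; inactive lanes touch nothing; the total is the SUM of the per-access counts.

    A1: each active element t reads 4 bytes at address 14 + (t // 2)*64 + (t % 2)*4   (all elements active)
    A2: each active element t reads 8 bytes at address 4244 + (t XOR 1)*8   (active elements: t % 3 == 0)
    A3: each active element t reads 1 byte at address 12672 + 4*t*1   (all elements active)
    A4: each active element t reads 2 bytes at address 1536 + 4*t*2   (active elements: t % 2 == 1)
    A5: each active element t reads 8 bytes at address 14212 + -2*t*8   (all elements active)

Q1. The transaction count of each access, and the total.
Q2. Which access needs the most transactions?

A1: 4 transactions
A2: 2 transactions
A3: 1 transaction
A4: 1 transaction
A5: 3 transactions

Answer: 4,2,1,1,3; total 11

Answer: A1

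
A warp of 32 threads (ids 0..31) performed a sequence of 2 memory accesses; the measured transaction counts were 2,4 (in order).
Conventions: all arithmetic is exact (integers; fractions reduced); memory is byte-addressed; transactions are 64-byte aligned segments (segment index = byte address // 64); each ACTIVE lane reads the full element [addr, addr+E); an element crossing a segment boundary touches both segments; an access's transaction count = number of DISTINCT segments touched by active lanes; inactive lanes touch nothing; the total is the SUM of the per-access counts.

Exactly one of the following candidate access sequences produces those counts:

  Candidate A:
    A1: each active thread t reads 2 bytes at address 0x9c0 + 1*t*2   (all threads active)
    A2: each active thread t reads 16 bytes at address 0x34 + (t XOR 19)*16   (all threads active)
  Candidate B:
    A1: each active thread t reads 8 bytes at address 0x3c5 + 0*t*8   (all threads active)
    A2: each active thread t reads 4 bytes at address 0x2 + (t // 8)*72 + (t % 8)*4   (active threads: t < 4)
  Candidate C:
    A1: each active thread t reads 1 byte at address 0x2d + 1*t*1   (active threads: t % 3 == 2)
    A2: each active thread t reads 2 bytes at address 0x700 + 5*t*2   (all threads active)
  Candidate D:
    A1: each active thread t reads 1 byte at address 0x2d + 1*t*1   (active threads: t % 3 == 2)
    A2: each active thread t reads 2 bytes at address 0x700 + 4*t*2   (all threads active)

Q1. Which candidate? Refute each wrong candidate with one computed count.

A: A1 gives 1 transaction, not 2
B: A1 gives 1 transaction, not 2
C: A2 gives 5 transactions, not 4
D: all counts match (2,4)

Answer: D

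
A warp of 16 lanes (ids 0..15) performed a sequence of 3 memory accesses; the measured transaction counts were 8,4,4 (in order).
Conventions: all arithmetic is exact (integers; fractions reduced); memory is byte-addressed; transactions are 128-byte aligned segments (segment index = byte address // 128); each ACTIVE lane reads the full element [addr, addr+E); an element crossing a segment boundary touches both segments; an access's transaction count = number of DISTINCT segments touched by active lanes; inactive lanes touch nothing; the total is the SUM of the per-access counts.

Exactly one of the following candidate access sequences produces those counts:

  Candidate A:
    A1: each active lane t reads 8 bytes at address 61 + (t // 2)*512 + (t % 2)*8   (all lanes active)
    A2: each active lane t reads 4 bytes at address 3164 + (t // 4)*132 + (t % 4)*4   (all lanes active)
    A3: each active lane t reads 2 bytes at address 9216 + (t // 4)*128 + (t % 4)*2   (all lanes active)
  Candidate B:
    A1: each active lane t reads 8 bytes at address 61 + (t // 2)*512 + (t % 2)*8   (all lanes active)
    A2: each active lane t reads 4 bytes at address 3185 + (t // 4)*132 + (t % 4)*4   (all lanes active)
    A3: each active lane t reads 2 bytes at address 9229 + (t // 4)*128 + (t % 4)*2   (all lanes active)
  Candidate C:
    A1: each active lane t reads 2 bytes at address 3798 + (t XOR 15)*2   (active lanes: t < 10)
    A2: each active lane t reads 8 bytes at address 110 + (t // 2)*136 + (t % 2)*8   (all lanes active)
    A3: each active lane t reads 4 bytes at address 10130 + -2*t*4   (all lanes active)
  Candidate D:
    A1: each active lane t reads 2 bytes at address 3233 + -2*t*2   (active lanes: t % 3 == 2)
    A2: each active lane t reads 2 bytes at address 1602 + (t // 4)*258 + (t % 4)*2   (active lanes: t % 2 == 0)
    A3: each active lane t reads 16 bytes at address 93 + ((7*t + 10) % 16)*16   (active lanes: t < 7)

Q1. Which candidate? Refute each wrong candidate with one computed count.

B: A2 gives 5 transactions, not 4
C: A1 gives 1 transaction, not 8
D: A1 gives 2 transactions, not 8
A: all counts match (8,4,4)

Answer: A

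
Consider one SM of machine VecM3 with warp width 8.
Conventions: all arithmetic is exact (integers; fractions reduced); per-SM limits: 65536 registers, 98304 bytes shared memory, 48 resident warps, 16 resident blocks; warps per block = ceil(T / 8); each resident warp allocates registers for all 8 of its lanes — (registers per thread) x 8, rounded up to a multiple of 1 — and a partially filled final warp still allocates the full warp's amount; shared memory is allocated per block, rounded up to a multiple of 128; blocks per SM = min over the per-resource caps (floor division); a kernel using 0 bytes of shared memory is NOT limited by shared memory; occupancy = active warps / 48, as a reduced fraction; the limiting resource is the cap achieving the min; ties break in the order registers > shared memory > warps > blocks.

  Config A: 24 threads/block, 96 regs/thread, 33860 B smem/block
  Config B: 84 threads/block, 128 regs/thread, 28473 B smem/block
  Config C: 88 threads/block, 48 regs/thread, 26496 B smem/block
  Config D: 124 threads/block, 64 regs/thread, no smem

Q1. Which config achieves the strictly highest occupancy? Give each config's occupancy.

occupancies: A 1/8, B 11/16, C 11/16, D 1

Answer: D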